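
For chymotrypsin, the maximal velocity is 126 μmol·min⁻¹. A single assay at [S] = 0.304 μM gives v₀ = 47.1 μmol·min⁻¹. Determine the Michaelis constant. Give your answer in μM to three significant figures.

From v = Vmax[S]/(Km+[S]), Km = [S](Vmax − v)/v.
Km = 0.304 × (126 − 47.1) / 47.1 = 23.99/47.1 = 0.509 μM.

0.509 μM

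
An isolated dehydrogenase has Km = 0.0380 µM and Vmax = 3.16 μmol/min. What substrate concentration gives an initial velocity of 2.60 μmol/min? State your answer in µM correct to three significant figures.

0.176 µM

The required fractional saturation is v/Vmax = 2.60/3.16 = 0.8228.
Then [S]/(Km+[S]) = 0.8228 ⇒ [S] = 0.0380 × 0.8228/(1 − 0.8228) = 0.176 µM.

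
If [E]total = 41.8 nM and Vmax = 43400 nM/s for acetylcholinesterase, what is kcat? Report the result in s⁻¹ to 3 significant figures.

kcat = Vmax/[E]total = 43400 nM/s / 41.8 nM = 1040 s⁻¹.

1040 s⁻¹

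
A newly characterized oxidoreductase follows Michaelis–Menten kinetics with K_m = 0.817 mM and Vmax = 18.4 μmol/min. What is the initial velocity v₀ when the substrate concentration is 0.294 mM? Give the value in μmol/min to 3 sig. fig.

v = Vmax·[S]/(Km + [S]) = 18.4 × 0.294 / (0.817 + 0.294)
  = 5.410 / 1.111 = 4.87 μmol/min.

4.87 μmol/min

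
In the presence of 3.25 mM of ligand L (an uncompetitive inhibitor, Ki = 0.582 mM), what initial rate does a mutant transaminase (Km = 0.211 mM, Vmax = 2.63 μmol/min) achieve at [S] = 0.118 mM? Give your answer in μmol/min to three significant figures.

0.314 μmol/min

With α = 1 + [I]/Ki = 1 + 3.25/0.582 = 6.584, the uncompetitive rate law is v = (Vmax/α)·[S] / (Km/α + [S]).
v = (2.63/6.584)×0.118 / (0.211/6.584 + 0.118) = 0.04713/0.1500 = 0.314 μmol/min.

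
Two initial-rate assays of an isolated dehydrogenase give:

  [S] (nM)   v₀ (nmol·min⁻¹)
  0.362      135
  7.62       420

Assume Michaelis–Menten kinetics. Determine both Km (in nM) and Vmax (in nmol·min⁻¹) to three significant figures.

In reciprocal form, 1/v = (Km/Vmax)·(1/[S]) + 1/Vmax. The two points give (1/[S], 1/v) = (2.762, 0.007407) and (0.1312, 0.002381).
Slope = (0.007407 − 0.002381)/(2.762 − 0.1312) = 0.001910; intercept = 0.007407 − 0.001910×2.762 = 0.002130.
Vmax = 1/intercept = 469 nmol·min⁻¹; Km = slope × Vmax = 0.001910 × 469 = 0.897 nM.

Km = 0.897 nM; Vmax = 469 nmol·min⁻¹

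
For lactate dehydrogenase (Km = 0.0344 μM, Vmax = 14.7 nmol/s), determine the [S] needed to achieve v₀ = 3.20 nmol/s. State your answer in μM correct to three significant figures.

The required fractional saturation is v/Vmax = 3.20/14.7 = 0.2177.
Then [S]/(Km+[S]) = 0.2177 ⇒ [S] = 0.0344 × 0.2177/(1 − 0.2177) = 0.00957 μM.

0.00957 μM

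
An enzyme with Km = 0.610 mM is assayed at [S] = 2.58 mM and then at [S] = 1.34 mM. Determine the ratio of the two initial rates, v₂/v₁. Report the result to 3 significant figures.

The fractional saturations are [S]/(Km+[S]) = 2.58/3.190 = 0.8088 and 1.34/1.950 = 0.6872.
v₂/v₁ is just their ratio: 0.6872/0.8088 = 0.850.

0.850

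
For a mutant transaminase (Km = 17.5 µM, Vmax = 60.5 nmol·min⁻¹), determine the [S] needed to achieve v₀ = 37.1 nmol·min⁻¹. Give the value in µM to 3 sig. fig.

The required fractional saturation is v/Vmax = 37.1/60.5 = 0.6132.
Then [S]/(Km+[S]) = 0.6132 ⇒ [S] = 17.5 × 0.6132/(1 − 0.6132) = 27.7 µM.

27.7 µM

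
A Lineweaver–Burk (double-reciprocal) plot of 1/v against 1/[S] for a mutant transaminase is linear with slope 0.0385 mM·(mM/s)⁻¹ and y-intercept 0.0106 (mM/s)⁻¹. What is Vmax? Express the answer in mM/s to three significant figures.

The y-intercept of a Lineweaver–Burk plot equals 1/Vmax, so Vmax = 1/0.0106 = 94.3 mM/s.

94.3 mM/s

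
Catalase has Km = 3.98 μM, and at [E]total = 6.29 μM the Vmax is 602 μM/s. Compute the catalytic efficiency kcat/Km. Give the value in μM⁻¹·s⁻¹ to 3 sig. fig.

24.0 μM⁻¹·s⁻¹

kcat = Vmax/[E]total = 602/6.29 = 95.7 s⁻¹.
kcat/Km = 95.7/3.98 = 24.0 μM⁻¹·s⁻¹.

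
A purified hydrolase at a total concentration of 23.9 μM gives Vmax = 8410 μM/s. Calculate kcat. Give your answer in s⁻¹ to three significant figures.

352 s⁻¹

kcat = Vmax/[E]total = 8410 μM/s / 23.9 μM = 352 s⁻¹.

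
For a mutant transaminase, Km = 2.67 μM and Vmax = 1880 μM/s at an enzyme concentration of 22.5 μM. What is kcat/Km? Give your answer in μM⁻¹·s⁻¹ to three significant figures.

31.3 μM⁻¹·s⁻¹

kcat = Vmax/[E]total = 1880/22.5 = 83.6 s⁻¹.
kcat/Km = 83.6/2.67 = 31.3 μM⁻¹·s⁻¹.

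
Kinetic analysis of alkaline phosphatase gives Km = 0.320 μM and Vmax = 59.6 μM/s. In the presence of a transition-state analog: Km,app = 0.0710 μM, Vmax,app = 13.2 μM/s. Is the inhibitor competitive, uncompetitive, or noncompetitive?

Both Km and Vmax decrease by the same factor (~4.51-fold) — characteristic of uncompetitive inhibition.

uncompetitive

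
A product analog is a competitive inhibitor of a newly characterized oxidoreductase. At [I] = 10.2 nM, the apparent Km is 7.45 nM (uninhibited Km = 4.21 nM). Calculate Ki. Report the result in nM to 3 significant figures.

13.3 nM

Competitive: Km,app = α·Km with α = 1 + [I]/Ki.
α = Km,app/Km = 7.45/4.21 = 1.770.
Since α = 1 + [I]/Ki, [I]/Ki = 1.770 − 1 = 0.7696 and Ki = 10.2/0.7696 = 13.3 nM.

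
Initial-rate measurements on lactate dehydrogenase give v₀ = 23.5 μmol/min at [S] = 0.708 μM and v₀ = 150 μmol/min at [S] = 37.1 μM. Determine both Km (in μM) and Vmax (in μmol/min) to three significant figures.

Km = 4.34 μM; Vmax = 168 μmol/min

In reciprocal form, 1/v = (Km/Vmax)·(1/[S]) + 1/Vmax. The two points give (1/[S], 1/v) = (1.412, 0.04255) and (0.02695, 0.006667).
Slope = (0.04255 − 0.006667)/(1.412 − 0.02695) = 0.02590; intercept = 0.04255 − 0.02590×1.412 = 0.005969.
Vmax = 1/intercept = 168 μmol/min; Km = slope × Vmax = 0.02590 × 168 = 4.34 μM.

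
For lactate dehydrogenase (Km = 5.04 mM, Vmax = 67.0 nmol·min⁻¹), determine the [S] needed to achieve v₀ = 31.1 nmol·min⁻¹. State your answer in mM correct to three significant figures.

Rearranging v = Vmax[S]/(Km+[S]) gives [S] = Km·v/(Vmax − v).
[S] = 5.04 × 31.1 / (67.0 − 31.1) = 156.7/35.90 = 4.37 mM.

4.37 mM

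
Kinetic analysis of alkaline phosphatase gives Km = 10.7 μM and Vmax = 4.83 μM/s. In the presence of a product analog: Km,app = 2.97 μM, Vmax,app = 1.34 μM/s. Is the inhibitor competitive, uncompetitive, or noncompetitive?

uncompetitive

Both Km and Vmax decrease by the same factor (~3.60-fold) — characteristic of uncompetitive inhibition.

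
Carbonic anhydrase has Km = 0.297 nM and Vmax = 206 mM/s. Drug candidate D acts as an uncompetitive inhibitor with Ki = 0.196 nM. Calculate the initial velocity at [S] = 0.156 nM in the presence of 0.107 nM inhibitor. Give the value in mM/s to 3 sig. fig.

With α = 1 + [I]/Ki = 1 + 0.107/0.196 = 1.546, the uncompetitive rate law is v = (Vmax/α)·[S] / (Km/α + [S]).
v = (206/1.546)×0.156 / (0.297/1.546 + 0.156) = 20.79/0.3481 = 59.7 mM/s.

59.7 mM/s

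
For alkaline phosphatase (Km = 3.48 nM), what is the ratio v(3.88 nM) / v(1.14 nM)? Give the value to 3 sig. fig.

Since Vmax cancels, v₂/v₁ = [S]₂(Km+[S]₁) / [S]₁(Km+[S]₂).
= 3.88×(3.48+1.14) / (1.14×(3.48+3.88)) = 17.93/8.390 = 2.14.

2.14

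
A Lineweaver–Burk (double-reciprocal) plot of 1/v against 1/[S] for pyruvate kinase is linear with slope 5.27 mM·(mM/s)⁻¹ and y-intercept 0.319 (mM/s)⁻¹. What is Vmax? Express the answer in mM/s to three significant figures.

The y-intercept of a Lineweaver–Burk plot equals 1/Vmax, so Vmax = 1/0.319 = 3.13 mM/s.

3.13 mM/s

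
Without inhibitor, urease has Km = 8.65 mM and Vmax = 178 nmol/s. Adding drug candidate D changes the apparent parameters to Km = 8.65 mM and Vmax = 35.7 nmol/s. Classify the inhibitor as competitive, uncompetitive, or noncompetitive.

Vmax decreases (178 → 35.7 nmol/s) while Km is unchanged — pure noncompetitive inhibition.

noncompetitive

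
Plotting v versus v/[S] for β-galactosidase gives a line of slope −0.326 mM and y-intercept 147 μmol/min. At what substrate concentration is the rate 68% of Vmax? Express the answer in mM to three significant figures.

The Eadie–Hofstee slope gives Km = 0.326 mM (slope = −Km).
v/Vmax = [S]/(Km+[S]) = 0.68 ⇒ [S] = Km·0.68/(1−0.68) = 0.326 × 2.125 = 0.693 mM.

0.693 mM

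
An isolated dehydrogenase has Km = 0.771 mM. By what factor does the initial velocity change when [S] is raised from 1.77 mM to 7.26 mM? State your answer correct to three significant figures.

The fractional saturations are [S]/(Km+[S]) = 1.77/2.541 = 0.6966 and 7.26/8.031 = 0.9040.
v₂/v₁ is just their ratio: 0.9040/0.6966 = 1.30.

1.30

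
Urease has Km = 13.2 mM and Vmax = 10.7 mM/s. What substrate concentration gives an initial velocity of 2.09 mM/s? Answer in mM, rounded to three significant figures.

3.20 mM

Rearranging v = Vmax[S]/(Km+[S]) gives [S] = Km·v/(Vmax − v).
[S] = 13.2 × 2.09 / (10.7 − 2.09) = 27.59/8.610 = 3.20 mM.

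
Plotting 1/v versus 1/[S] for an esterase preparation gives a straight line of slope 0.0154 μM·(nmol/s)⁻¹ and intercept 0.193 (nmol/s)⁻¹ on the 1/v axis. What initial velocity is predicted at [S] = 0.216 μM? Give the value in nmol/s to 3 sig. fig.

The y-intercept is 1/Vmax, so Vmax = 1/0.193 = 5.18 nmol/s.
The slope is Km/Vmax, so Km = 0.0154 × 5.18 = 0.0798 μM.
Then v = 5.18 × 0.216/(0.0798 + 0.216) = 3.78 nmol/s.

3.78 nmol/s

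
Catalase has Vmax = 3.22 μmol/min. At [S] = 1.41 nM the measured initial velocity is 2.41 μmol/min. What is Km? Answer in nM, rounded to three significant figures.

0.474 nM

v/Vmax = 2.41/3.22 = 0.7484 = [S]/(Km+[S]).
So Km + [S] = [S]/0.7484 = 1.884 nM, giving Km = 1.884 − 1.41 = 0.474 nM.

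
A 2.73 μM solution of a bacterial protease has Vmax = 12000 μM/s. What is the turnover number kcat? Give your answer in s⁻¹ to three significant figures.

kcat = Vmax/[E]total = 12000 μM/s / 2.73 μM = 4400 s⁻¹.

4400 s⁻¹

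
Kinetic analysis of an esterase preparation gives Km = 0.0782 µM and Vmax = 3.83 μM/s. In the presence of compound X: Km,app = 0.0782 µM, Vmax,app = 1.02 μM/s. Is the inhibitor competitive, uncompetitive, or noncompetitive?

noncompetitive

Vmax decreases (3.83 → 1.02 μM/s) while Km is unchanged — pure noncompetitive inhibition.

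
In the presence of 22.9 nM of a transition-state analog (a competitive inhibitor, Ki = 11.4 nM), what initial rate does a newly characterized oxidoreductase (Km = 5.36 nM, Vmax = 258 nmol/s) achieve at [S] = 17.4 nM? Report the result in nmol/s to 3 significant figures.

134 nmol/s

With α = 1 + [I]/Ki = 1 + 22.9/11.4 = 3.009, the competitive rate law is v = Vmax[S] / (αKm + [S]).
v = 258×17.4 / (3.009×5.36 + 17.4) = 4489/33.53 = 134 nmol/s.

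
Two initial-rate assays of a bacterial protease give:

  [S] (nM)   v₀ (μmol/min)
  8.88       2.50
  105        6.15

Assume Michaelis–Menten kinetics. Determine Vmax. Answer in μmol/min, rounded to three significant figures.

7.11 μmol/min

From v = Vmax[S]/(Km+[S]), each point gives Vmax = v(Km+[S])/[S].
Equating: 2.50(Km+8.88)/8.88 = 6.15(Km+105)/105.
0.2815·Km + 2.50 = 0.05857·Km + 6.15, so (0.2815 − 0.05857)·Km = 6.15 − 2.50.
Km = 3.650/0.2230 = 16.4 nM; then Vmax = 2.50(16.4+8.88)/8.88 = 7.11 μmol/min.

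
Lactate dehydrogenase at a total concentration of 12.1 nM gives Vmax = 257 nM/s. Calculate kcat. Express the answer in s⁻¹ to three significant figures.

21.2 s⁻¹

kcat = Vmax/[E]total = 257 nM/s / 12.1 nM = 21.2 s⁻¹.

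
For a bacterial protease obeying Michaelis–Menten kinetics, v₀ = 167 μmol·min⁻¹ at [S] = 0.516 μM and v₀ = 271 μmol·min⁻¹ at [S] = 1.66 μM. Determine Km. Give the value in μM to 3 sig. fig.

0.648 μM

From v = Vmax[S]/(Km+[S]), each point gives Vmax = v(Km+[S])/[S].
Equating: 167(Km+0.516)/0.516 = 271(Km+1.66)/1.66.
323.6·Km + 167 = 163.3·Km + 271, so (323.6 − 163.3)·Km = 271 − 167.
Km = 104.0/160.4 = 0.648 μM; then Vmax = 167(0.648+0.516)/0.516 = 377 μmol·min⁻¹.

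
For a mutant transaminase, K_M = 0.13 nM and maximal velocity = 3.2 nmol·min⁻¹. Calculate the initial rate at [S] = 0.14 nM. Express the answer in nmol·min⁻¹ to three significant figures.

[S]/(Km+[S]) = 0.14/0.2700 = 0.5185, the fractional saturation.
v = 0.5185 × Vmax = 0.5185 × 3.2 = 1.66 nmol·min⁻¹.

1.66 nmol·min⁻¹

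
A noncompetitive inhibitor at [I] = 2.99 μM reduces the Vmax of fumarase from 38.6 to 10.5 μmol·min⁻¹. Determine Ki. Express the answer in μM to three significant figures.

1.12 μM

Noncompetitive: Vmax,app = Vmax/α with α = 1 + [I]/Ki.
α = Vmax/Vmax,app = 38.6/10.5 = 3.676.
Since α = 1 + [I]/Ki, [I]/Ki = 3.676 − 1 = 2.676 and Ki = 2.99/2.676 = 1.12 μM.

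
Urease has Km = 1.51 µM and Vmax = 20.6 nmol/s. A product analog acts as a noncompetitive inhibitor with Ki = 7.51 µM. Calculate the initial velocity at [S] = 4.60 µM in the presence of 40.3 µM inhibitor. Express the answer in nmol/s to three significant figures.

2.44 nmol/s

With α = 1 + [I]/Ki = 1 + 40.3/7.51 = 6.366, the noncompetitive rate law is v = (Vmax/α)·[S] / (Km + [S]).
v = (20.6/6.366)×4.60 / (1.51 + 4.60) = 14.88/6.110 = 2.44 nmol/s.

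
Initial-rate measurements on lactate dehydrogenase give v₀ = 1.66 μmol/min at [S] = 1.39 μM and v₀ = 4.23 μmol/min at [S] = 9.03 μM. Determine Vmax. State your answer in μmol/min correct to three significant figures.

5.89 μmol/min

In reciprocal form, 1/v = (Km/Vmax)·(1/[S]) + 1/Vmax. The two points give (1/[S], 1/v) = (0.7194, 0.6024) and (0.1107, 0.2364).
Slope = (0.6024 − 0.2364)/(0.7194 − 0.1107) = 0.6013; intercept = 0.6024 − 0.6013×0.7194 = 0.1698.
Vmax = 1/intercept = 5.89 μmol/min; Km = slope × Vmax = 0.6013 × 5.89 = 3.54 μM.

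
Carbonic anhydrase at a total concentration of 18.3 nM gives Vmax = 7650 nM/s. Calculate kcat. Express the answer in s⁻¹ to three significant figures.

418 s⁻¹

kcat = Vmax/[E]total = 7650 nM/s / 18.3 nM = 418 s⁻¹.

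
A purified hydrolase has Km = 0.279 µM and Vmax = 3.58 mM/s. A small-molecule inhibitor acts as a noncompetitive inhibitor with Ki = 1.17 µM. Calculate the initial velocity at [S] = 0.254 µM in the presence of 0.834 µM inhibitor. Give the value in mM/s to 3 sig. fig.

0.996 mM/s

α = 1 + [I]/Ki = 1 + 0.834/1.17 = 1.713.
For a noncompetitive inhibitor, Vmax is reduced to Vmax/α while Km is unchanged: Km,app = 0.279 µM, Vmax,app = 2.09 mM/s.
v = Vmax,app·[S]/(Km,app + [S]) = 2.09 × 0.254/(0.279 + 0.254) = 0.996 mM/s.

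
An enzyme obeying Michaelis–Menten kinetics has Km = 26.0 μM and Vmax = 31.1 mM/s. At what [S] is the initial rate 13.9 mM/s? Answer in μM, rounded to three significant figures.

21.0 μM

Rearranging v = Vmax[S]/(Km+[S]) gives [S] = Km·v/(Vmax − v).
[S] = 26.0 × 13.9 / (31.1 − 13.9) = 361.4/17.20 = 21.0 μM.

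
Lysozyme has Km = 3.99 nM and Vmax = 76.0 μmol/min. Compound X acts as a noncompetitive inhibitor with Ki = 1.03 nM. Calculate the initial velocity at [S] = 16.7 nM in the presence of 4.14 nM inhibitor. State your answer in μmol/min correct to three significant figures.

With α = 1 + [I]/Ki = 1 + 4.14/1.03 = 5.019, the noncompetitive rate law is v = (Vmax/α)·[S] / (Km + [S]).
v = (76.0/5.019)×16.7 / (3.99 + 16.7) = 252.9/20.69 = 12.2 μmol/min.

12.2 μmol/min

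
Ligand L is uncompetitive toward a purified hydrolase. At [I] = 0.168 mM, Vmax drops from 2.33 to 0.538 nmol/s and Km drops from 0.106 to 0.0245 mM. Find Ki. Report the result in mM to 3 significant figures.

Uncompetitive: Vmax,app = Vmax/α (and Km,app = Km/α) with α = 1 + [I]/Ki.
α = Vmax/Vmax,app = 2.33/0.538 = 4.331.
Ki = [I]/(α − 1) = 0.168/3.331 = 0.0504 mM.

0.0504 mM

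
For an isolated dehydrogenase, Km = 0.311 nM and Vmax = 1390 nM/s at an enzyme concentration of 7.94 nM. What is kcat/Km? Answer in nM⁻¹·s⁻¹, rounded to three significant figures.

563 nM⁻¹·s⁻¹

kcat = Vmax/[E]total = 1390/7.94 = 175 s⁻¹.
kcat/Km = 175/0.311 = 563 nM⁻¹·s⁻¹.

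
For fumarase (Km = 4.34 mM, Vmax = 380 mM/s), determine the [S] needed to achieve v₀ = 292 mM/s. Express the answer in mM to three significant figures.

14.4 mM

The required fractional saturation is v/Vmax = 292/380 = 0.7684.
Then [S]/(Km+[S]) = 0.7684 ⇒ [S] = 4.34 × 0.7684/(1 − 0.7684) = 14.4 mM.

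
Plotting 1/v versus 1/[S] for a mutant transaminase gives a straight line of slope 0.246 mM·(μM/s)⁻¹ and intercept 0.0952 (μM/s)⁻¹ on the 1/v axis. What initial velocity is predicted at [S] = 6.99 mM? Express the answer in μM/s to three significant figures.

7.67 μM/s

The y-intercept is 1/Vmax, so Vmax = 1/0.0952 = 10.5 μM/s.
The slope is Km/Vmax, so Km = 0.246 × 10.5 = 2.58 mM.
Then v = 10.5 × 6.99/(2.58 + 6.99) = 7.67 μM/s.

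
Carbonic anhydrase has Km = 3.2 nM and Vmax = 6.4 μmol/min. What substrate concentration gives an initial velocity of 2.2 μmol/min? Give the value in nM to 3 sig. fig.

1.68 nM

The required fractional saturation is v/Vmax = 2.2/6.4 = 0.3438.
Then [S]/(Km+[S]) = 0.3438 ⇒ [S] = 3.2 × 0.3438/(1 − 0.3438) = 1.68 nM.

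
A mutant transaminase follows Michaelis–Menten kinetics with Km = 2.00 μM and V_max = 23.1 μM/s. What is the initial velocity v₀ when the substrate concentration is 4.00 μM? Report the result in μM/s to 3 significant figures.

15.4 μM/s

[S]/(Km+[S]) = 4.00/6.000 = 0.6667, the fractional saturation.
v = 0.6667 × Vmax = 0.6667 × 23.1 = 15.4 μM/s.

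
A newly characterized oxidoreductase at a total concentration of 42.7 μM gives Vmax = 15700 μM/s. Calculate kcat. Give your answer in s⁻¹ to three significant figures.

368 s⁻¹

kcat = Vmax/[E]total = 15700 μM/s / 42.7 μM = 368 s⁻¹.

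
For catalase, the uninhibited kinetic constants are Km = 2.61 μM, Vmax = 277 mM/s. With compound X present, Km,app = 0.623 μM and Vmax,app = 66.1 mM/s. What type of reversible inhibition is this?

Both Km and Vmax decrease by the same factor (~4.19-fold) — characteristic of uncompetitive inhibition.

uncompetitive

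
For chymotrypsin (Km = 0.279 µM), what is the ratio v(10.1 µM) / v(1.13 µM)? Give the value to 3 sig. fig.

The fractional saturations are [S]/(Km+[S]) = 1.13/1.409 = 0.8020 and 10.1/10.38 = 0.9731.
v₂/v₁ is just their ratio: 0.9731/0.8020 = 1.21.

1.21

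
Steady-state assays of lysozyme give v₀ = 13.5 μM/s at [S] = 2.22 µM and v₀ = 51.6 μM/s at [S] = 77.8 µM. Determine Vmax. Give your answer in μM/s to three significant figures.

56.3 μM/s

From v = Vmax[S]/(Km+[S]), each point gives Vmax = v(Km+[S])/[S].
Equating: 13.5(Km+2.22)/2.22 = 51.6(Km+77.8)/77.8.
6.081·Km + 13.5 = 0.6632·Km + 51.6, so (6.081 − 0.6632)·Km = 51.6 − 13.5.
Km = 38.10/5.418 = 7.03 µM; then Vmax = 13.5(7.03+2.22)/2.22 = 56.3 μM/s.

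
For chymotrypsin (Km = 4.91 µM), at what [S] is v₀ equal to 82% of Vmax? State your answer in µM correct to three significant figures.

22.4 µM

v/Vmax = [S]/(Km+[S]) = 0.82, so [S] = Km·0.82/(1 − 0.82) = 4.91 × 4.556.
[S] = 22.4 µM.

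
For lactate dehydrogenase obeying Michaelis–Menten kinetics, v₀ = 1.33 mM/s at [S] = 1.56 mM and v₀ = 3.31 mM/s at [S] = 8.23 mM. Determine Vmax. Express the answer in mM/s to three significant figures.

In reciprocal form, 1/v = (Km/Vmax)·(1/[S]) + 1/Vmax. The two points give (1/[S], 1/v) = (0.6410, 0.7519) and (0.1215, 0.3021).
Slope = (0.7519 − 0.3021)/(0.6410 − 0.1215) = 0.8657; intercept = 0.7519 − 0.8657×0.6410 = 0.1969.
Vmax = 1/intercept = 5.08 mM/s; Km = slope × Vmax = 0.8657 × 5.08 = 4.40 mM.

5.08 mM/s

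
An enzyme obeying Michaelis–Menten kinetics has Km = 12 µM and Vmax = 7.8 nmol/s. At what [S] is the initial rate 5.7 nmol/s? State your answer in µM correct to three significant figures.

The required fractional saturation is v/Vmax = 5.7/7.8 = 0.7308.
Then [S]/(Km+[S]) = 0.7308 ⇒ [S] = 12 × 0.7308/(1 − 0.7308) = 32.6 µM.

32.6 µM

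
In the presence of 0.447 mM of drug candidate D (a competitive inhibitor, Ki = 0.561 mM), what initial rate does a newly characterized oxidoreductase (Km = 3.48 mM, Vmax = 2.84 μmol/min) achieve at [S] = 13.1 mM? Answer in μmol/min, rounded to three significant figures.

1.92 μmol/min

With α = 1 + [I]/Ki = 1 + 0.447/0.561 = 1.797, the competitive rate law is v = Vmax[S] / (αKm + [S]).
v = 2.84×13.1 / (1.797×3.48 + 13.1) = 37.20/19.35 = 1.92 μmol/min.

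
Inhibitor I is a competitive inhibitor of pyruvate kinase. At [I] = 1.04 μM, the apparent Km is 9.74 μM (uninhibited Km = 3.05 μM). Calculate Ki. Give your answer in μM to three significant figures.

0.474 μM

Competitive: Km,app = α·Km with α = 1 + [I]/Ki.
α = Km,app/Km = 9.74/3.05 = 3.193.
Since α = 1 + [I]/Ki, [I]/Ki = 3.193 − 1 = 2.193 and Ki = 1.04/2.193 = 0.474 μM.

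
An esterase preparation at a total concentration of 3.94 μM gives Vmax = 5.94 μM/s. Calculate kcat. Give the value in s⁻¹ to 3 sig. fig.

1.51 s⁻¹

kcat = Vmax/[E]total = 5.94 μM/s / 3.94 μM = 1.51 s⁻¹.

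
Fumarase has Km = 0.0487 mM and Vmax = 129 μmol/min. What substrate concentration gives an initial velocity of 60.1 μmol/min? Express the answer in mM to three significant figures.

The required fractional saturation is v/Vmax = 60.1/129 = 0.4659.
Then [S]/(Km+[S]) = 0.4659 ⇒ [S] = 0.0487 × 0.4659/(1 − 0.4659) = 0.0425 mM.

0.0425 mM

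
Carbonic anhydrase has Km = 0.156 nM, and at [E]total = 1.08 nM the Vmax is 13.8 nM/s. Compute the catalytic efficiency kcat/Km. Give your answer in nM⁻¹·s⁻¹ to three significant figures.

81.9 nM⁻¹·s⁻¹

kcat = Vmax/[E]total = 13.8/1.08 = 12.8 s⁻¹.
kcat/Km = 12.8/0.156 = 81.9 nM⁻¹·s⁻¹.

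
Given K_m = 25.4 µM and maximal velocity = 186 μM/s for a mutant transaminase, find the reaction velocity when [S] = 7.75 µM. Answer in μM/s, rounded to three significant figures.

43.5 μM/s

v = Vmax·[S]/(Km + [S]) = 186 × 7.75 / (25.4 + 7.75)
  = 1442 / 33.15 = 43.5 μM/s.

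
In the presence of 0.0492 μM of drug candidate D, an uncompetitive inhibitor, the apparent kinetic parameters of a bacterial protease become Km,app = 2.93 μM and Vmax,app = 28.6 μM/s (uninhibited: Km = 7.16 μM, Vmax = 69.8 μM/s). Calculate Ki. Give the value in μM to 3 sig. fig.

Uncompetitive: Vmax,app = Vmax/α (and Km,app = Km/α) with α = 1 + [I]/Ki.
α = Vmax/Vmax,app = 69.8/28.6 = 2.441.
Ki = [I]/(α − 1) = 0.0492/1.441 = 0.0342 μM.

0.0342 μM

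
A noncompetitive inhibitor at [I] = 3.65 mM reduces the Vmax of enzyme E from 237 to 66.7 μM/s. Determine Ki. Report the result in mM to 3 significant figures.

Noncompetitive: Vmax,app = Vmax/α with α = 1 + [I]/Ki.
α = Vmax/Vmax,app = 237/66.7 = 3.553.
Since α = 1 + [I]/Ki, [I]/Ki = 3.553 − 1 = 2.553 and Ki = 3.65/2.553 = 1.43 mM.

1.43 mM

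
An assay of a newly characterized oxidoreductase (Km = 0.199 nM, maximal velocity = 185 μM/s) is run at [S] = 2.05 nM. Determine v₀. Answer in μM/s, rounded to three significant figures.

v = Vmax·[S]/(Km + [S]) = 185 × 2.05 / (0.199 + 2.05)
  = 379.2 / 2.249 = 169 μM/s.

169 μM/s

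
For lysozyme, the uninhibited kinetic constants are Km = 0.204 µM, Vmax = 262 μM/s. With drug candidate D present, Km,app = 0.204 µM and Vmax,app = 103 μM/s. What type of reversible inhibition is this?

noncompetitive

Vmax decreases (262 → 103 μM/s) while Km is unchanged — pure noncompetitive inhibition.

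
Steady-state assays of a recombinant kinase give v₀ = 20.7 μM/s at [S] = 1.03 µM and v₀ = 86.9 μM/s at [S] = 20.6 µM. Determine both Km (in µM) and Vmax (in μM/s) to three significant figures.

In reciprocal form, 1/v = (Km/Vmax)·(1/[S]) + 1/Vmax. The two points give (1/[S], 1/v) = (0.9709, 0.04831) and (0.04854, 0.01151).
Slope = (0.04831 − 0.01151)/(0.9709 − 0.04854) = 0.03990; intercept = 0.04831 − 0.03990×0.9709 = 0.009571.
Vmax = 1/intercept = 104 μM/s; Km = slope × Vmax = 0.03990 × 104 = 4.17 µM.

Km = 4.17 µM; Vmax = 104 μM/s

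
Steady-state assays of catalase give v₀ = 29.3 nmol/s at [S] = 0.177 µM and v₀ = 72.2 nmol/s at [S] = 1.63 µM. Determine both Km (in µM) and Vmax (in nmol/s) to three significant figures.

Km = 0.354 µM; Vmax = 87.9 nmol/s

In reciprocal form, 1/v = (Km/Vmax)·(1/[S]) + 1/Vmax. The two points give (1/[S], 1/v) = (5.650, 0.03413) and (0.6135, 0.01385).
Slope = (0.03413 − 0.01385)/(5.650 − 0.6135) = 0.004027; intercept = 0.03413 − 0.004027×5.650 = 0.01138.
Vmax = 1/intercept = 87.9 nmol/s; Km = slope × Vmax = 0.004027 × 87.9 = 0.354 µM.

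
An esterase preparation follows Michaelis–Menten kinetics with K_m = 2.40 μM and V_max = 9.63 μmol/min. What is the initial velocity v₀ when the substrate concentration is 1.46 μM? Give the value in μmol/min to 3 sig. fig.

3.64 μmol/min

[S]/(Km+[S]) = 1.46/3.860 = 0.3782, the fractional saturation.
v = 0.3782 × Vmax = 0.3782 × 9.63 = 3.64 μmol/min.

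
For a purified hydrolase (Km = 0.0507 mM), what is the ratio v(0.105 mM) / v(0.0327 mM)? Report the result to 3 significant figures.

1.72

Since Vmax cancels, v₂/v₁ = [S]₂(Km+[S]₁) / [S]₁(Km+[S]₂).
= 0.105×(0.0507+0.0327) / (0.0327×(0.0507+0.105)) = 0.008757/0.005091 = 1.72.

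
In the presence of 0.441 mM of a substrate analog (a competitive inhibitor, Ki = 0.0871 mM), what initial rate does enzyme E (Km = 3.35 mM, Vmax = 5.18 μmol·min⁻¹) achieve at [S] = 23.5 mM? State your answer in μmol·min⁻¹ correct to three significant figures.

2.78 μmol·min⁻¹

With α = 1 + [I]/Ki = 1 + 0.441/0.0871 = 6.063, the competitive rate law is v = Vmax[S] / (αKm + [S]).
v = 5.18×23.5 / (6.063×3.35 + 23.5) = 121.7/43.81 = 2.78 μmol·min⁻¹.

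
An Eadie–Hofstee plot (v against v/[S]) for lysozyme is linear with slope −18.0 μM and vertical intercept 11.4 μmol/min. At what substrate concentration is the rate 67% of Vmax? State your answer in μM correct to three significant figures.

The Eadie–Hofstee slope gives Km = 18.0 μM (slope = −Km).
v/Vmax = [S]/(Km+[S]) = 0.67 ⇒ [S] = Km·0.67/(1−0.67) = 18.0 × 2.030 = 36.5 μM.

36.5 μM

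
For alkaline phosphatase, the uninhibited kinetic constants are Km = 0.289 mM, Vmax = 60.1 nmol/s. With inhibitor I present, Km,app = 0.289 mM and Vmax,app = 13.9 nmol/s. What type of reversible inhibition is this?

noncompetitive

Vmax decreases (60.1 → 13.9 nmol/s) while Km is unchanged — pure noncompetitive inhibition.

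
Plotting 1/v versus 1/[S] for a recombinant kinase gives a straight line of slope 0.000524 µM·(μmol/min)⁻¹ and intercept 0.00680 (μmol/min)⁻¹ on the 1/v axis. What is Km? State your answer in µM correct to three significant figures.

y-intercept = 1/Vmax ⇒ Vmax = 147 μmol/min; slope = Km/Vmax ⇒ Km = slope × Vmax.
Km = 0.000524 × 147 = 0.0771 µM.

0.0771 µM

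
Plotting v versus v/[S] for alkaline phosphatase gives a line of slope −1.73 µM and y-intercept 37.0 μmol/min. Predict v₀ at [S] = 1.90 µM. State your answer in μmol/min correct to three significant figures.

In the Eadie–Hofstee form v = Vmax − Km·(v/[S]), the slope is −Km and the intercept is Vmax, so Km = 1.73 µM and Vmax = 37.0 μmol/min.
v = 37.0 × 1.90/(1.73 + 1.90) = 19.4 μmol/min.

19.4 μmol/min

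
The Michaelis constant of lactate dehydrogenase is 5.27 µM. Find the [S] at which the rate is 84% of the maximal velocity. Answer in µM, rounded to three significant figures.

27.7 µM

v/Vmax = [S]/(Km+[S]) = 0.84, so [S] = Km·0.84/(1 − 0.84) = 5.27 × 5.250.
[S] = 27.7 µM.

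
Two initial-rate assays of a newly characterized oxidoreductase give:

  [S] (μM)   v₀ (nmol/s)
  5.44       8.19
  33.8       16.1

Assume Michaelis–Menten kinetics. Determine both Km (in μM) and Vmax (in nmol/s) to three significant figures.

In reciprocal form, 1/v = (Km/Vmax)·(1/[S]) + 1/Vmax. The two points give (1/[S], 1/v) = (0.1838, 0.1221) and (0.02959, 0.06211).
Slope = (0.1221 − 0.06211)/(0.1838 − 0.02959) = 0.3889; intercept = 0.1221 − 0.3889×0.1838 = 0.05060.
Vmax = 1/intercept = 19.8 nmol/s; Km = slope × Vmax = 0.3889 × 19.8 = 7.69 μM.

Km = 7.69 μM; Vmax = 19.8 nmol/s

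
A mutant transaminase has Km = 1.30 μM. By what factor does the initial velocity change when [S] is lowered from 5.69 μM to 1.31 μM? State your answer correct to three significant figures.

Since Vmax cancels, v₂/v₁ = [S]₂(Km+[S]₁) / [S]₁(Km+[S]₂).
= 1.31×(1.30+5.69) / (5.69×(1.30+1.31)) = 9.157/14.85 = 0.617.

0.617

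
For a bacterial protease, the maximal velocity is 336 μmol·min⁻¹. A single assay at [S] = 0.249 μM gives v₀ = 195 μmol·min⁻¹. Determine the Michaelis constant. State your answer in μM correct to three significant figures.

0.180 μM

From v = Vmax[S]/(Km+[S]), Km = [S](Vmax − v)/v.
Km = 0.249 × (336 − 195) / 195 = 35.11/195 = 0.180 μM.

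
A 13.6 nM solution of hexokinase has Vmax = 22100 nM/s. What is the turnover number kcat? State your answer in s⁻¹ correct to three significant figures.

kcat = Vmax/[E]total = 22100 nM/s / 13.6 nM = 1620 s⁻¹.

1620 s⁻¹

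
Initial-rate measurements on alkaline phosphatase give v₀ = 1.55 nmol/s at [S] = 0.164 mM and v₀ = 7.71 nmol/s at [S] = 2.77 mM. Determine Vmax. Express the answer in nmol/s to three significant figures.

10.3 nmol/s

In reciprocal form, 1/v = (Km/Vmax)·(1/[S]) + 1/Vmax. The two points give (1/[S], 1/v) = (6.098, 0.6452) and (0.3610, 0.1297).
Slope = (0.6452 − 0.1297)/(6.098 − 0.3610) = 0.08986; intercept = 0.6452 − 0.08986×6.098 = 0.09726.
Vmax = 1/intercept = 10.3 nmol/s; Km = slope × Vmax = 0.08986 × 10.3 = 0.924 mM.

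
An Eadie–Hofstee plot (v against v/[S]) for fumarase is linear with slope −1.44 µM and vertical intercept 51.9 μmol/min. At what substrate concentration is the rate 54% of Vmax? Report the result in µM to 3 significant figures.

1.69 µM

The Eadie–Hofstee slope gives Km = 1.44 µM (slope = −Km).
v/Vmax = [S]/(Km+[S]) = 0.54 ⇒ [S] = Km·0.54/(1−0.54) = 1.44 × 1.174 = 1.69 µM.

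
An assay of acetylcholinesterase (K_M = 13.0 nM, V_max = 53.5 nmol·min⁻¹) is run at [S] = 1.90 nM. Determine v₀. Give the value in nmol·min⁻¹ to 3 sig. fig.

6.82 nmol·min⁻¹

v = Vmax·[S]/(Km + [S]) = 53.5 × 1.90 / (13.0 + 1.90)
  = 101.6 / 14.90 = 6.82 nmol·min⁻¹.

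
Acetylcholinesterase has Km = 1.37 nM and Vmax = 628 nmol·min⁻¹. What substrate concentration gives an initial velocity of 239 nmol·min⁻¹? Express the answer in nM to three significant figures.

0.842 nM

The required fractional saturation is v/Vmax = 239/628 = 0.3806.
Then [S]/(Km+[S]) = 0.3806 ⇒ [S] = 1.37 × 0.3806/(1 − 0.3806) = 0.842 nM.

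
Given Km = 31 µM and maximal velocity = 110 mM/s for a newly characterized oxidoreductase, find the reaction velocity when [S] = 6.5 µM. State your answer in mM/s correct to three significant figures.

19.1 mM/s

v = Vmax·[S]/(Km + [S]) = 110 × 6.5 / (31 + 6.5)
  = 715.0 / 37.50 = 19.1 mM/s.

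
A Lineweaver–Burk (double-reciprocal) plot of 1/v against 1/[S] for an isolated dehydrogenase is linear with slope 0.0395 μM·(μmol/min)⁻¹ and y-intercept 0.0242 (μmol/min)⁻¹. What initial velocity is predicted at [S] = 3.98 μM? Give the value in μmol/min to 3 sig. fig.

The y-intercept is 1/Vmax, so Vmax = 1/0.0242 = 41.3 μmol/min.
The slope is Km/Vmax, so Km = 0.0395 × 41.3 = 1.63 μM.
Then v = 41.3 × 3.98/(1.63 + 3.98) = 29.3 μmol/min.

29.3 μmol/min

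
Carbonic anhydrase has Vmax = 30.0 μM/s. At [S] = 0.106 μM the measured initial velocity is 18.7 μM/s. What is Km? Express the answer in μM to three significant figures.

v/Vmax = 18.7/30.0 = 0.6233 = [S]/(Km+[S]).
So Km + [S] = [S]/0.6233 = 0.1701 μM, giving Km = 0.1701 − 0.106 = 0.0641 μM.

0.0641 μM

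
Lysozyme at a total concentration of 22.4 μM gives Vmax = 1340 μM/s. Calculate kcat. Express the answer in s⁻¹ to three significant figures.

59.8 s⁻¹

kcat = Vmax/[E]total = 1340 μM/s / 22.4 μM = 59.8 s⁻¹.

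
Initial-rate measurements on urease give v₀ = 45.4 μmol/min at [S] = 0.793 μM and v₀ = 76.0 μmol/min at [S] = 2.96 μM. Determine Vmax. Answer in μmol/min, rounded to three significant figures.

In reciprocal form, 1/v = (Km/Vmax)·(1/[S]) + 1/Vmax. The two points give (1/[S], 1/v) = (1.261, 0.02203) and (0.3378, 0.01316).
Slope = (0.02203 − 0.01316)/(1.261 − 0.3378) = 0.009606; intercept = 0.02203 − 0.009606×1.261 = 0.009913.
Vmax = 1/intercept = 101 μmol/min; Km = slope × Vmax = 0.009606 × 101 = 0.969 μM.

101 μmol/min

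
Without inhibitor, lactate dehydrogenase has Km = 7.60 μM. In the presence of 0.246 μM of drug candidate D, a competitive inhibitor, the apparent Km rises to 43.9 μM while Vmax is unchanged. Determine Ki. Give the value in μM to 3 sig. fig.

0.0515 μM

Competitive: Km,app = α·Km with α = 1 + [I]/Ki.
α = Km,app/Km = 43.9/7.60 = 5.776.
Since α = 1 + [I]/Ki, [I]/Ki = 5.776 − 1 = 4.776 and Ki = 0.246/4.776 = 0.0515 μM.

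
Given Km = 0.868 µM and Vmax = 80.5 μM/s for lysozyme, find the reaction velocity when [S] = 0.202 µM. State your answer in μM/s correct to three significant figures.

15.2 μM/s

[S]/(Km+[S]) = 0.202/1.070 = 0.1888, the fractional saturation.
v = 0.1888 × Vmax = 0.1888 × 80.5 = 15.2 μM/s.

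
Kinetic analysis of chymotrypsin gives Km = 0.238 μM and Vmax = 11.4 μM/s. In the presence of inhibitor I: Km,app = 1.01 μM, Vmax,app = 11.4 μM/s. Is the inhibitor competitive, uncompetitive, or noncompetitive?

competitive

Km increases (0.238 → 1.01 μM) while Vmax is unchanged — the hallmark of competitive inhibition.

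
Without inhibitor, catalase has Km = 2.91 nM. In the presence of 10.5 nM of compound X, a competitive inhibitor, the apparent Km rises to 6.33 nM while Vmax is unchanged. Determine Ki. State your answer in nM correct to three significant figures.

Competitive: Km,app = α·Km with α = 1 + [I]/Ki.
α = Km,app/Km = 6.33/2.91 = 2.175.
Since α = 1 + [I]/Ki, [I]/Ki = 2.175 − 1 = 1.175 and Ki = 10.5/1.175 = 8.93 nM.

8.93 nM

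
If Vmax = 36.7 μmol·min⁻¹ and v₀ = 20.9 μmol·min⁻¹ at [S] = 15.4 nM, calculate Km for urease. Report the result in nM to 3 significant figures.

11.6 nM

From v = Vmax[S]/(Km+[S]), Km = [S](Vmax − v)/v.
Km = 15.4 × (36.7 − 20.9) / 20.9 = 243.3/20.9 = 11.6 nM.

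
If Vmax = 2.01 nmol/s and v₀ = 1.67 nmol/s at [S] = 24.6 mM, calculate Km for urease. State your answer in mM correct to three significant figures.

5.01 mM

v/Vmax = 1.67/2.01 = 0.8308 = [S]/(Km+[S]).
So Km + [S] = [S]/0.8308 = 29.61 mM, giving Km = 29.61 − 24.6 = 5.01 mM.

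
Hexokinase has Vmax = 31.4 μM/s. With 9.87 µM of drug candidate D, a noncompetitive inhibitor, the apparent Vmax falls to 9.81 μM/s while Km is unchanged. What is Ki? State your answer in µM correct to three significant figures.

4.48 µM

Noncompetitive: Vmax,app = Vmax/α with α = 1 + [I]/Ki.
α = Vmax/Vmax,app = 31.4/9.81 = 3.201.
Ki = [I]/(α − 1) = 9.87/2.201 = 4.48 µM.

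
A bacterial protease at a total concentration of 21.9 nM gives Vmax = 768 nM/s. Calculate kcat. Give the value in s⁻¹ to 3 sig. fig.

35.1 s⁻¹

kcat = Vmax/[E]total = 768 nM/s / 21.9 nM = 35.1 s⁻¹.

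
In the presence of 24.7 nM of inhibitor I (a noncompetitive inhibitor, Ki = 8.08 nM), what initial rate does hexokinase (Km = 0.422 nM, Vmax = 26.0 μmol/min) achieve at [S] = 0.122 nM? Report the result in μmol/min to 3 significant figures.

With α = 1 + [I]/Ki = 1 + 24.7/8.08 = 4.057, the noncompetitive rate law is v = (Vmax/α)·[S] / (Km + [S]).
v = (26.0/4.057)×0.122 / (0.422 + 0.122) = 0.7819/0.5440 = 1.44 μmol/min.

1.44 μmol/min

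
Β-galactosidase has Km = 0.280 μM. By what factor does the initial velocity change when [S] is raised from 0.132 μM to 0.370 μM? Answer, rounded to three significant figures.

1.78

The fractional saturations are [S]/(Km+[S]) = 0.132/0.4120 = 0.3204 and 0.370/0.6500 = 0.5692.
v₂/v₁ is just their ratio: 0.5692/0.3204 = 1.78.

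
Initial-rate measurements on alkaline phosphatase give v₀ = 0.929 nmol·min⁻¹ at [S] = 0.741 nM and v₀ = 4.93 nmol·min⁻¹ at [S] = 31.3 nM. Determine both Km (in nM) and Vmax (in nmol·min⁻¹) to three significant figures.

From v = Vmax[S]/(Km+[S]), each point gives Vmax = v(Km+[S])/[S].
Equating: 0.929(Km+0.741)/0.741 = 4.93(Km+31.3)/31.3.
1.254·Km + 0.929 = 0.1575·Km + 4.93, so (1.254 − 0.1575)·Km = 4.93 − 0.929.
Km = 4.001/1.096 = 3.65 nM; then Vmax = 0.929(3.65+0.741)/0.741 = 5.50 nmol·min⁻¹.

Km = 3.65 nM; Vmax = 5.50 nmol·min⁻¹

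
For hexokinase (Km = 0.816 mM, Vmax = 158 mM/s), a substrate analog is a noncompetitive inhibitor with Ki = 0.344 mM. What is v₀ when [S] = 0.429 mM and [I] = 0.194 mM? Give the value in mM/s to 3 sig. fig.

With α = 1 + [I]/Ki = 1 + 0.194/0.344 = 1.564, the noncompetitive rate law is v = (Vmax/α)·[S] / (Km + [S]).
v = (158/1.564)×0.429 / (0.816 + 0.429) = 43.34/1.245 = 34.8 mM/s.

34.8 mM/s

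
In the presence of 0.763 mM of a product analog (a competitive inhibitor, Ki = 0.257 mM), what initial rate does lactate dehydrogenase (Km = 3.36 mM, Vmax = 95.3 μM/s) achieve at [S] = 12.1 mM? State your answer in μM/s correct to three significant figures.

45.3 μM/s

With α = 1 + [I]/Ki = 1 + 0.763/0.257 = 3.969, the competitive rate law is v = Vmax[S] / (αKm + [S]).
v = 95.3×12.1 / (3.969×3.36 + 12.1) = 1153/25.44 = 45.3 μM/s.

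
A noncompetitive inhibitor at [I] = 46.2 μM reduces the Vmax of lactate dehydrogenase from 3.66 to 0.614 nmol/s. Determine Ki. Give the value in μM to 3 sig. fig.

9.31 μM

Noncompetitive: Vmax,app = Vmax/α with α = 1 + [I]/Ki.
α = Vmax/Vmax,app = 3.66/0.614 = 5.961.
Ki = [I]/(α − 1) = 46.2/4.961 = 9.31 μM.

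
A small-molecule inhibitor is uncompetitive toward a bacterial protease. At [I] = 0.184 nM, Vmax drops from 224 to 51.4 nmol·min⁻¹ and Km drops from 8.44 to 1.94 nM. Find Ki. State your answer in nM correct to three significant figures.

0.0548 nM

Uncompetitive: Vmax,app = Vmax/α (and Km,app = Km/α) with α = 1 + [I]/Ki.
α = Vmax/Vmax,app = 224/51.4 = 4.358.
Ki = [I]/(α − 1) = 0.184/3.358 = 0.0548 nM.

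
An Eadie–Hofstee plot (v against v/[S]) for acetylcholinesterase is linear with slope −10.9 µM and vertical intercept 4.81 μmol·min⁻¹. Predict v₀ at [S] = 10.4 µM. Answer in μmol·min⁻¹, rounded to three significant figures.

In the Eadie–Hofstee form v = Vmax − Km·(v/[S]), the slope is −Km and the intercept is Vmax, so Km = 10.9 µM and Vmax = 4.81 μmol·min⁻¹.
v = 4.81 × 10.4/(10.9 + 10.4) = 2.35 μmol·min⁻¹.

2.35 μmol·min⁻¹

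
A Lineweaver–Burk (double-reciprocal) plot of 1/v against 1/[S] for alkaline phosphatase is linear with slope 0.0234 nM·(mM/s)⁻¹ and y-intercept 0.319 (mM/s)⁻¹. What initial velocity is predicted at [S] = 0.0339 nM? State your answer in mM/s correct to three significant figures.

0.991 mM/s

The y-intercept is 1/Vmax, so Vmax = 1/0.319 = 3.13 mM/s.
The slope is Km/Vmax, so Km = 0.0234 × 3.13 = 0.0734 nM.
Then v = 3.13 × 0.0339/(0.0734 + 0.0339) = 0.991 mM/s.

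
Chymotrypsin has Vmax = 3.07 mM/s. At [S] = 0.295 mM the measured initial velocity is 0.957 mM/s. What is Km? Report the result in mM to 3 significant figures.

v/Vmax = 0.957/3.07 = 0.3117 = [S]/(Km+[S]).
So Km + [S] = [S]/0.3117 = 0.9463 mM, giving Km = 0.9463 − 0.295 = 0.651 mM.

0.651 mM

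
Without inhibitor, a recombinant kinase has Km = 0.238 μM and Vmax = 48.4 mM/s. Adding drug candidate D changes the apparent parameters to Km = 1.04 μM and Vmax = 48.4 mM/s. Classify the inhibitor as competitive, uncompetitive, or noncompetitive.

Km increases (0.238 → 1.04 μM) while Vmax is unchanged — the hallmark of competitive inhibition.

competitive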